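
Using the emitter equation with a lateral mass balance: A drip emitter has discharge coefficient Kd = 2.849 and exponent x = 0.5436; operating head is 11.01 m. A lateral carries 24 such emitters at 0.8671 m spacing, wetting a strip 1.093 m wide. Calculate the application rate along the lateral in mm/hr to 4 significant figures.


Approach: apply the emitter equation with a lateral mass balance, q = Kd*h^x; Q = n*q; rate = Q/(n*spacing*width).
Step 1 — single emitter flow (q = Kd*h^x):
  q = 2.849 * 11.01^0.5436 = 10.4956 L/hr
Step 2 — total lateral flow: Q = 24 * 10.4956 = 251.895 L/hr
Step 3 — wetted area: A = 24 * 0.8671 * 1.093 = 22.7458 m^2
Step 4 — application rate: Q/A = 251.895/22.7458 = 11.07 mm/hr
Therefore the application rate along the lateral = 11.07 mm/hr.


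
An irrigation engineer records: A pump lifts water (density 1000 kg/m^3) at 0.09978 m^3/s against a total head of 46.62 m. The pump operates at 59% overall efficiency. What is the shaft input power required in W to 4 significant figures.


Approach: apply hydraulic power then efficiency conversion, P = rho*g*Q*H; P_in = P/eta.
Step 1 — hydraulic power (P = rho*g*Q*H):
  P = 1000 * 9.81 * 0.09978 * 46.62 = 45633.6 W
Step 2 — input power: P_in = P/eta = 45633.6 / 0.59 = 77350 W
Therefore the shaft input power required = 77350 W.


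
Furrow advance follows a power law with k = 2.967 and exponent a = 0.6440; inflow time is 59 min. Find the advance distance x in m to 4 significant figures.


Approach: apply the power-law advance function, x = k*t^a.
x = 2.967 * 59^0.6440 = 41.00 m
Therefore the advance distance x = 41.00 m.


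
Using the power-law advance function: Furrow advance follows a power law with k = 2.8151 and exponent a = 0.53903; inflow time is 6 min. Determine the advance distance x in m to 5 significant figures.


Approach: apply the power-law advance function, x = k*t^a.
x = 2.8151 * 6^0.53903 = 7.3950 m
Therefore the advance distance x = 7.3950 m.


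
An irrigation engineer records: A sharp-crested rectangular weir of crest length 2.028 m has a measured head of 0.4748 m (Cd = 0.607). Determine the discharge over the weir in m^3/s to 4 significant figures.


Approach: apply the rectangular weir equation, Q = (2/3)*Cd*L*sqrt(2g)*H^1.5.
Q = (2/3)*0.607*2.028*sqrt(2*9.81)*0.4748^1.5 = 1.189 m^3/s
Therefore the discharge over the weir = 1.189 m^3/s.


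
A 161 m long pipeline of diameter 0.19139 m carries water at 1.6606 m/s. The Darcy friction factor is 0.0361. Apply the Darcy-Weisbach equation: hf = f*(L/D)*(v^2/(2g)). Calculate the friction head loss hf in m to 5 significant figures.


hf = 0.0361 * (161/0.19139) * (1.6606^2 / (2*9.81))
hf = 4.2682 m
Therefore the friction head loss hf = 4.2682 m.


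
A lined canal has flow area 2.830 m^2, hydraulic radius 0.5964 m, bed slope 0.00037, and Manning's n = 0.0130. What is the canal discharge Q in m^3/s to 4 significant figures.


Approach: apply Manning's equation, Q = (1/n)*A*R^(2/3)*S^(1/2).
Q = (1/0.0130) * 2.830 * 0.5964^(2/3) * 0.00037^(1/2) = 2.967 m^3/s
Therefore the canal discharge Q = 2.967 m^3/s.


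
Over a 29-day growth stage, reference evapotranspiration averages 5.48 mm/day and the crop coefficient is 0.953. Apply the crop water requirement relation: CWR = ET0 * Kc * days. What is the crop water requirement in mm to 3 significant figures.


CWR = 5.48 * 0.953 * 29 = 151 mm
Therefore the crop water requirement = 151 mm.


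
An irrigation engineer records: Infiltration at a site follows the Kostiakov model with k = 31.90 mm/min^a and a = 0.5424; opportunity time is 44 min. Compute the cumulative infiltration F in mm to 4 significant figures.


Approach: apply the Kostiakov infiltration equation, F = k*t^a.
F = 31.90 * 44^0.5424 = 248.4 mm
Therefore the cumulative infiltration F = 248.4 mm.


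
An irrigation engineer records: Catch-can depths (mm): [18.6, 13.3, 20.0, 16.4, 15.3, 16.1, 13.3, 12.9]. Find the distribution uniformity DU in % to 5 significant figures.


Approach: apply the low-quarter distribution uniformity, DU = (mean of lowest quarter of readings / overall mean)*100.
sorted lowest 2 of 8: [12.9, 13.3] -> mean = 13.10000 mm
overall mean = 15.73750 mm
DU = (13.10000/15.73750)*100 = 83.241 %
Therefore the distribution uniformity DU = 83.241 %.


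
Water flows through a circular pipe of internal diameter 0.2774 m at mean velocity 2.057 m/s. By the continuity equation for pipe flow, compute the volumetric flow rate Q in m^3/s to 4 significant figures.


Approach: apply the continuity equation for pipe flow, Q = A * v with A = pi*(D/2)^2.
A = pi*(0.2774/2)^2 = 0.0604370 m^2
Q = 0.0604370 * 2.057 = 0.1243 m^3/s
Therefore the volumetric flow rate Q = 0.1243 m^3/s.


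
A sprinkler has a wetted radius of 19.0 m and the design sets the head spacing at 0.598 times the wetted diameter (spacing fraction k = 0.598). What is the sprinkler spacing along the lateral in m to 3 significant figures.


Approach: apply the sprinkler spacing rule (spacing as a fraction of wetted diameter), S = k*(2*R).
S = 0.598 * (2 * 19.0) = 22.7 m
Therefore the sprinkler spacing along the lateral = 22.7 m.


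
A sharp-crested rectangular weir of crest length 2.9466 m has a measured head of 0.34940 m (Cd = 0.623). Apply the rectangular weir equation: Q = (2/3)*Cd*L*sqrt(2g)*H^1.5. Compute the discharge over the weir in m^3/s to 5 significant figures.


Q = (2/3)*0.623*2.9466*sqrt(2*9.81)*0.34940^1.5 = 1.1196 m^3/s
Therefore the discharge over the weir = 1.1196 m^3/s.


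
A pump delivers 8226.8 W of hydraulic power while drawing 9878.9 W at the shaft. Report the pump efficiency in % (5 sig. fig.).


Approach: apply the efficiency ratio, eta = (P_out/P_in)*100.
eta = (8226.8 / 9878.9) * 100 = 83.276 %
Therefore the pump efficiency = 83.276 %.


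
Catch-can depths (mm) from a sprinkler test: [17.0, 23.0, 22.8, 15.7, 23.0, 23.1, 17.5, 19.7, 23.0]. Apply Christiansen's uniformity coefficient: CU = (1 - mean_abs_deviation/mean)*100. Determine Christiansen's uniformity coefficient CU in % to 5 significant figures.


mean = 20.53333 mm
mean |d_i - mean| = 2.718519 mm
CU = (1 - 2.718519/20.53333)*100 = 86.760 %
Therefore Christiansen's uniformity coefficient CU = 86.760 %.


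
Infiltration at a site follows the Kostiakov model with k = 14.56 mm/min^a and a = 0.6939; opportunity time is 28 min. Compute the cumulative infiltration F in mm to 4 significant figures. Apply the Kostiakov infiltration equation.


Approach: apply the Kostiakov infiltration equation, F = k*t^a.
F = 14.56 * 28^0.6939 = 147.0 mm
Therefore the cumulative infiltration F = 147.0 mm.


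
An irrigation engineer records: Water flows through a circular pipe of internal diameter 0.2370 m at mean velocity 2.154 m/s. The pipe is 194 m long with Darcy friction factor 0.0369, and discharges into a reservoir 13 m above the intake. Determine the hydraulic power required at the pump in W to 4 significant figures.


Approach: apply continuity + Darcy-Weisbach + hydraulic power, Q = A*v; hf = f*(L/D)*(v^2/(2g)); H = static + hf; P = rho*g*Q*H.
Step 1 — flow rate (continuity, Q = A*v):
  A = pi*(0.2370/2)^2 = 0.0441150 m^2
  Q = 0.0441150 * 2.154 = 0.0950238 m^3/s
Step 2 — friction head loss (Darcy-Weisbach):
  hf = 0.0369 * (194/0.2370) * (2.154^2 / (2*9.81))
  hf = 7.14286 m
Step 3 — total head: H = 13 + 7.14286 = 20.1429 m
Step 4 — hydraulic power (P = rho*g*Q*H):
  P = 1000 * 9.81 * 0.0950238 * 20.1429 = 18780 W
Therefore the hydraulic power required at the pump = 18780 W.


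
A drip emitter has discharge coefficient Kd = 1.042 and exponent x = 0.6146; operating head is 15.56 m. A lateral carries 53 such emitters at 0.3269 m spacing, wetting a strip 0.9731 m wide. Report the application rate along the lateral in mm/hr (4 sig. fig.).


Approach: apply the emitter equation with a lateral mass balance, q = Kd*h^x; Q = n*q; rate = Q/(n*spacing*width).
Step 1 — single emitter flow (q = Kd*h^x):
  q = 1.042 * 15.56^0.6146 = 5.62959 L/hr
Step 2 — total lateral flow: Q = 53 * 5.62959 = 298.368 L/hr
Step 3 — wetted area: A = 53 * 0.3269 * 0.9731 = 16.8596 m^2
Step 4 — application rate: Q/A = 298.368/16.8596 = 17.70 mm/hr
Therefore the application rate along the lateral = 17.70 mm/hr.


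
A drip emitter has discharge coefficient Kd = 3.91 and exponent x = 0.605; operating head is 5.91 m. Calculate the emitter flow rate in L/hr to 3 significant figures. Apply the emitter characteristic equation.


Approach: apply the emitter characteristic equation, q = Kd * h^x.
q = 3.91 * 5.91^0.605 = 11.5 L/hr
Therefore the emitter flow rate = 11.5 L/hr.


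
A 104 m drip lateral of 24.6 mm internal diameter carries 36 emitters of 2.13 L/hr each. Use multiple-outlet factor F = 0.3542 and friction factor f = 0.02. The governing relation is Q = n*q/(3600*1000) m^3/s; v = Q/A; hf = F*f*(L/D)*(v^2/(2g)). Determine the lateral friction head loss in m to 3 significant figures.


Q = 36*2.13/(3600*1000) = 2.1300e-05 m^3/s
A = pi*(24.6e-3/2)^2 = 4.7529e-04 m^2, so v = Q/A = 0.044815 m/s
hf = 0.3542*0.02*(104/0.0246)*(0.044815^2/(2*9.81)) = 0.00307 m
Therefore the lateral friction head loss = 0.00307 m.


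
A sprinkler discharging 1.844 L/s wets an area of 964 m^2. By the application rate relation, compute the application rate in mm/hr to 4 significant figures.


Approach: apply the application rate relation, rate = (Q/A)*3600.
rate = (1.844 / 964) * 3600 = 6.886 mm/hr
Therefore the application rate = 6.886 mm/hr.


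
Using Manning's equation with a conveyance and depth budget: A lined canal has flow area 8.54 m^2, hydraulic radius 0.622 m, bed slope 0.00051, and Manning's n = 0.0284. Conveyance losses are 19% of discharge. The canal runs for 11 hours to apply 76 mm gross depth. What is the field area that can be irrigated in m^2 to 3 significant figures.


Approach: apply Manning's equation with a conveyance and depth budget, Q = (1/n)*A*R^(2/3)*S^(1/2); Q_field = Q*(1-loss); Area = Q_field*t/(d/1000).
Step 1 — canal discharge (Manning's equation):
  Q = (1/0.0284) * 8.54 * 0.622^(2/3) * 0.00051^(1/2) = 4.9482 m^3/s
Step 2 — delivered flow: Q_field = 4.9482*(1 - 19/100) = 4.0081 m^3/s
Step 3 — volume delivered: V = 4.0081 * 11*3600 = 158720 m^3
Step 4 — area served: A = V / (depth/1000) = 158720 / 0.076 = 2090000 m^2
Therefore the field area that can be irrigated = 2090000 m^2.


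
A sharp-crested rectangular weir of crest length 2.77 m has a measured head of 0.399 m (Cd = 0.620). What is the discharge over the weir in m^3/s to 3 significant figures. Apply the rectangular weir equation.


Approach: apply the rectangular weir equation, Q = (2/3)*Cd*L*sqrt(2g)*H^1.5.
Q = (2/3)*0.620*2.77*sqrt(2*9.81)*0.399^1.5 = 1.28 m^3/s
Therefore the discharge over the weir = 1.28 m^3/s.


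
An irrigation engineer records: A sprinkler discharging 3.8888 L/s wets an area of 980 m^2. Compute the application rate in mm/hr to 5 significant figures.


Approach: apply the application rate relation, rate = (Q/A)*3600.
rate = (3.8888 / 980) * 3600 = 14.285 mm/hr
Therefore the application rate = 14.285 mm/hr.


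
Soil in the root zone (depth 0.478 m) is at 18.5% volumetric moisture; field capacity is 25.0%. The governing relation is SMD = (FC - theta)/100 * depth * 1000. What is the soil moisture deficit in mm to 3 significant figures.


SMD = (25.0 - 18.5)/100 * 0.478 * 1000 = 31.1 mm
Therefore the soil moisture deficit = 31.1 mm.


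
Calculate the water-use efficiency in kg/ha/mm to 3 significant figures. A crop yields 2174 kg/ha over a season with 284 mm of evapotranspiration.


Approach: apply the water-use efficiency ratio, WUE = yield/ET.
WUE = 2174 / 284 = 7.65 kg/ha/mm
Therefore the water-use efficiency = 7.65 kg/ha/mm.


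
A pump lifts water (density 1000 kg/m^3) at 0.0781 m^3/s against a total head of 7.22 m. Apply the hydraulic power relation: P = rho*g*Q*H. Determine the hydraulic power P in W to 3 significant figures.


P = 1000 * 9.81 * 0.0781 * 7.22 = 5530 W
Therefore the hydraulic power P = 5530 W.


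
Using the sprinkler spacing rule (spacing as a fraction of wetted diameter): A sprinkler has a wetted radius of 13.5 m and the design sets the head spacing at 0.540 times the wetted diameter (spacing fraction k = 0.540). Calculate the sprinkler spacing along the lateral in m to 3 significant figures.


Approach: apply the sprinkler spacing rule (spacing as a fraction of wetted diameter), S = k*(2*R).
S = 0.540 * (2 * 13.5) = 14.6 m
Therefore the sprinkler spacing along the lateral = 14.6 m.


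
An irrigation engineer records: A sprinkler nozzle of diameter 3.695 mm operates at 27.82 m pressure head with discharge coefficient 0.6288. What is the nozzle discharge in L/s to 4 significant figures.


Approach: apply the orifice equation, Q = Cd*A*sqrt(2*g*h), A = pi*(d/2)^2.
A = pi*(3.695e-3/2)^2 = 1.07231e-05 m^2
Q = 0.6288 * 1.07231e-05 * sqrt(2*9.81*27.82) * 1000 = 0.1575 L/s
Therefore the nozzle discharge = 0.1575 L/s.


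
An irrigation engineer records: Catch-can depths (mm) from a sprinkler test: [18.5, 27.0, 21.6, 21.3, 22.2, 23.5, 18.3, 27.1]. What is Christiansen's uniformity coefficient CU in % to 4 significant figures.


Approach: apply Christiansen's uniformity coefficient, CU = (1 - mean_abs_deviation/mean)*100.
mean = 22.4375 mm
mean |d_i - mean| = 2.57187 mm
CU = (1 - 2.57187/22.4375)*100 = 88.54 %
Therefore Christiansen's uniformity coefficient CU = 88.54 %.


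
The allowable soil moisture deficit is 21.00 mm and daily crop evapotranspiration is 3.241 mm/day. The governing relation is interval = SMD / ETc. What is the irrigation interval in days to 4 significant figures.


interval = 21.00 / 3.241 = 6.479 days
Therefore the irrigation interval = 6.479 days.


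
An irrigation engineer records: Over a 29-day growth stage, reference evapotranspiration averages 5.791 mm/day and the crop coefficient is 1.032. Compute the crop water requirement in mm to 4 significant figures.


Approach: apply the crop water requirement relation, CWR = ET0 * Kc * days.
CWR = 5.791 * 1.032 * 29 = 173.3 mm
Therefore the crop water requirement = 173.3 mm.


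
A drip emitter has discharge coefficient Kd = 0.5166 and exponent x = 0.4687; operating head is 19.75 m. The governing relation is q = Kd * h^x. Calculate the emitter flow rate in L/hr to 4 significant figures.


q = 0.5166 * 19.75^0.4687 = 2.091 L/hr
Therefore the emitter flow rate = 2.091 L/hr.


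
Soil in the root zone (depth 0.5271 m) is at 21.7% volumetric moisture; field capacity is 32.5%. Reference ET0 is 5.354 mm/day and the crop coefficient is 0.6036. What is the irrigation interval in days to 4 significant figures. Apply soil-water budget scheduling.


Approach: apply soil-water budget scheduling, SMD = (FC-theta)/100*depth*1000; ETc = ET0*Kc; interval = SMD/ETc.
Step 1 — soil moisture deficit:
  SMD = (32.5 - 21.7)/100 * 0.5271 * 1000 = 56.9268 mm
Step 2 — daily crop ET (ETc = ET0*Kc):
  ETc = 5.354 * 0.6036 = 3.23167 mm/day
Step 3 — irrigation interval (SMD/ETc):
  interval = 56.9268 / 3.23167 = 17.62 days
Therefore the irrigation interval = 17.62 days.


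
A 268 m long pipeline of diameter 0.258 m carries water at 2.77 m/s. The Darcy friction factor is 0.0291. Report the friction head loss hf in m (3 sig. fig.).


Approach: apply the Darcy-Weisbach equation, hf = f*(L/D)*(v^2/(2g)).
hf = 0.0291 * (268/0.258) * (2.77^2 / (2*9.81))
hf = 11.8 m
Therefore the friction head loss hf = 11.8 m.


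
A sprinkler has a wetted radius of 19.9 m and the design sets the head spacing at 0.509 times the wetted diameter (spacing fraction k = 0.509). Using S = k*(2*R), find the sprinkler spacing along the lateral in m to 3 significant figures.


S = 0.509 * (2 * 19.9) = 20.3 m
Therefore the sprinkler spacing along the lateral = 20.3 m.


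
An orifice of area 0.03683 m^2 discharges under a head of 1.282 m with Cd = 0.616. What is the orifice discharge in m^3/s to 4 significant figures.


Approach: apply the orifice equation, Q = Cd*A*sqrt(2*g*h).
Q = 0.616 * 0.03683 * sqrt(2*9.81*1.282) = 0.1138 m^3/s
Therefore the orifice discharge = 0.1138 m^3/s.


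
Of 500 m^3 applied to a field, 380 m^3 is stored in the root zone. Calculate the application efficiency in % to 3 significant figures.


Approach: apply the application efficiency ratio, Ea = (stored/applied)*100.
Ea = (380/500)*100 = 76.0 %
Therefore the application efficiency = 76.0 %.


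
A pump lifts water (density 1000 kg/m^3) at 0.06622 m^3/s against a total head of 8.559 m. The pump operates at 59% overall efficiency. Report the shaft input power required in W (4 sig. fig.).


Approach: apply hydraulic power then efficiency conversion, P = rho*g*Q*H; P_in = P/eta.
Step 1 — hydraulic power (P = rho*g*Q*H):
  P = 1000 * 9.81 * 0.06622 * 8.559 = 5560.08 W
Step 2 — input power: P_in = P/eta = 5560.08 / 0.59 = 9424 W
Therefore the shaft input power required = 9424 W.


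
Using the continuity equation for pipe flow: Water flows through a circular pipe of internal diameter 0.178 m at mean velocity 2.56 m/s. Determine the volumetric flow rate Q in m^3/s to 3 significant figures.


Approach: apply the continuity equation for pipe flow, Q = A * v with A = pi*(D/2)^2.
A = pi*(0.178/2)^2 = 0.024885 m^2
Q = 0.024885 * 2.56 = 0.0637 m^3/s
Therefore the volumetric flow rate Q = 0.0637 m^3/s.


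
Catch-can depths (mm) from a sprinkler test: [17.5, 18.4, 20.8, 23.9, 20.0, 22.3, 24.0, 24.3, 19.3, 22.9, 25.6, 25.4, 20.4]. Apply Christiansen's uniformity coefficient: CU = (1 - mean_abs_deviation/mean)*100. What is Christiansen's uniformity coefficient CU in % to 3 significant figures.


mean = 21.908 mm
mean |d_i - mean| = 2.3148 mm
CU = (1 - 2.3148/21.908)*100 = 89.4 %
Therefore Christiansen's uniformity coefficient CU = 89.4 %.


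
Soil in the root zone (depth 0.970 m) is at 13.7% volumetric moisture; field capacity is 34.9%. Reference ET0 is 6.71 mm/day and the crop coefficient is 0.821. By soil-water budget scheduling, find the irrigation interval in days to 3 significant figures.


Approach: apply soil-water budget scheduling, SMD = (FC-theta)/100*depth*1000; ETc = ET0*Kc; interval = SMD/ETc.
Step 1 — soil moisture deficit:
  SMD = (34.9 - 13.7)/100 * 0.970 * 1000 = 205.64 mm
Step 2 — daily crop ET (ETc = ET0*Kc):
  ETc = 6.71 * 0.821 = 5.5089 mm/day
Step 3 — irrigation interval (SMD/ETc):
  interval = 205.64 / 5.5089 = 37.3 days
Therefore the irrigation interval = 37.3 days.


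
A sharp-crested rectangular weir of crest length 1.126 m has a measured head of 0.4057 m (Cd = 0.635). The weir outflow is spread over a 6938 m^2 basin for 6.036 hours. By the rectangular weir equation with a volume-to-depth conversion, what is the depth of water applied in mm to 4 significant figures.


Approach: apply the rectangular weir equation with a volume-to-depth conversion, Q = (2/3)*Cd*L*sqrt(2g)*H^1.5; d = Q*t/A * 1000.
Step 1 — weir discharge:
  Q = (2/3)*0.635*1.126*sqrt(2*9.81)*0.4057^1.5 = 0.545604 m^3/s
Step 2 — volume: V = 0.545604 * 6.036*3600 = 11855.8 m^3
Step 3 — depth: d = V/A * 1000 = 11855.8/6938 * 1000 = 1709 mm
Therefore the depth of water applied = 1709 mm.


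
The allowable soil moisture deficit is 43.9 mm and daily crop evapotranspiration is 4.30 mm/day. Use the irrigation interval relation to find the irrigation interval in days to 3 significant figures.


Approach: apply the irrigation interval relation, interval = SMD / ETc.
interval = 43.9 / 4.30 = 10.2 days
Therefore the irrigation interval = 10.2 days.


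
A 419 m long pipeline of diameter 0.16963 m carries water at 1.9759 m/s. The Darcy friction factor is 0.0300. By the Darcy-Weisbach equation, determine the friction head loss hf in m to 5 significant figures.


Approach: apply the Darcy-Weisbach equation, hf = f*(L/D)*(v^2/(2g)).
hf = 0.0300 * (419/0.16963) * (1.9759^2 / (2*9.81))
hf = 14.746 m
Therefore the friction head loss hf = 14.746 m.


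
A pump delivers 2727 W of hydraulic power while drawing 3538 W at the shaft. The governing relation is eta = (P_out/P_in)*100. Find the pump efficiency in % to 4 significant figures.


eta = (2727 / 3538) * 100 = 77.08 %
Therefore the pump efficiency = 77.08 %.


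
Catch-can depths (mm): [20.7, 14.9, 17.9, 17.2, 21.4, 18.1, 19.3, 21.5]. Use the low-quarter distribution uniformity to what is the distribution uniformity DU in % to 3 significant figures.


Approach: apply the low-quarter distribution uniformity, DU = (mean of lowest quarter of readings / overall mean)*100.
sorted lowest 2 of 8: [14.9, 17.2] -> mean = 16.050 mm
overall mean = 18.875 mm
DU = (16.050/18.875)*100 = 85.0 %
Therefore the distribution uniformity DU = 85.0 %.


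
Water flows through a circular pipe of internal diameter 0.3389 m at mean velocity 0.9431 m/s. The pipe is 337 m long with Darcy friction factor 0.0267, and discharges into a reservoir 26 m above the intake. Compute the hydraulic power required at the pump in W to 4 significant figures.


Approach: apply continuity + Darcy-Weisbach + hydraulic power, Q = A*v; hf = f*(L/D)*(v^2/(2g)); H = static + hf; P = rho*g*Q*H.
Step 1 — flow rate (continuity, Q = A*v):
  A = pi*(0.3389/2)^2 = 0.0902055 m^2
  Q = 0.0902055 * 0.9431 = 0.0850728 m^3/s
Step 2 — friction head loss (Darcy-Weisbach):
  hf = 0.0267 * (337/0.3389) * (0.9431^2 / (2*9.81))
  hf = 1.20361 m
Step 3 — total head: H = 26 + 1.20361 = 27.2036 m
Step 4 — hydraulic power (P = rho*g*Q*H):
  P = 1000 * 9.81 * 0.0850728 * 27.2036 = 22700 W
Therefore the hydraulic power required at the pump = 22700 W.


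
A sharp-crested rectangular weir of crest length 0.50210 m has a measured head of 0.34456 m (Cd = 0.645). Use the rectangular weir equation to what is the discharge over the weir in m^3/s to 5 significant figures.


Approach: apply the rectangular weir equation, Q = (2/3)*Cd*L*sqrt(2g)*H^1.5.
Q = (2/3)*0.645*0.50210*sqrt(2*9.81)*0.34456^1.5 = 0.19342 m^3/s
Therefore the discharge over the weir = 0.19342 m^3/s.


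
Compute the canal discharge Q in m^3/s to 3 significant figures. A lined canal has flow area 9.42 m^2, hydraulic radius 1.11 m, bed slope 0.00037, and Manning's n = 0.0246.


Approach: apply Manning's equation, Q = (1/n)*A*R^(2/3)*S^(1/2).
Q = (1/0.0246) * 9.42 * 1.11^(2/3) * 0.00037^(1/2) = 7.90 m^3/s
Therefore the canal discharge Q = 7.90 m^3/s.


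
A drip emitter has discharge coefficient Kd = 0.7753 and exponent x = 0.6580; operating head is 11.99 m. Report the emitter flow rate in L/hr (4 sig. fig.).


Approach: apply the emitter characteristic equation, q = Kd * h^x.
q = 0.7753 * 11.99^0.6580 = 3.975 L/hr
Therefore the emitter flow rate = 3.975 L/hr.


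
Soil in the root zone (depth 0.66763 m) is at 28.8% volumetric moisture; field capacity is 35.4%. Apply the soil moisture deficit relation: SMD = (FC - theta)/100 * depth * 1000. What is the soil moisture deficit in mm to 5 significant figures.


SMD = (35.4 - 28.8)/100 * 0.66763 * 1000 = 44.064 mm
Therefore the soil moisture deficit = 44.064 mm.


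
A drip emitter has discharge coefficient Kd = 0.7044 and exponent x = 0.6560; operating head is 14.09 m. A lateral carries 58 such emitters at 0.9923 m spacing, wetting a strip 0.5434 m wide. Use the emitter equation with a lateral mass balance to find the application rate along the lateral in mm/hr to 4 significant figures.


Approach: apply the emitter equation with a lateral mass balance, q = Kd*h^x; Q = n*q; rate = Q/(n*spacing*width).
Step 1 — single emitter flow (q = Kd*h^x):
  q = 0.7044 * 14.09^0.6560 = 3.99489 L/hr
Step 2 — total lateral flow: Q = 58 * 3.99489 = 231.704 L/hr
Step 3 — wetted area: A = 58 * 0.9923 * 0.5434 = 31.2745 m^2
Step 4 — application rate: Q/A = 231.704/31.2745 = 7.409 mm/hr
Therefore the application rate along the lateral = 7.409 mm/hr.


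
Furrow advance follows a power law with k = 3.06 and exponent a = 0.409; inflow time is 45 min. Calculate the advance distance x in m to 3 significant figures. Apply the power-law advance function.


Approach: apply the power-law advance function, x = k*t^a.
x = 3.06 * 45^0.409 = 14.5 m
Therefore the advance distance x = 14.5 m.


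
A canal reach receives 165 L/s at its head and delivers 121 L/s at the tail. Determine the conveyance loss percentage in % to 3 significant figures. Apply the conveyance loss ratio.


Approach: apply the conveyance loss ratio, loss% = ((Q_head - Q_tail)/Q_head)*100.
loss = ((165 - 121)/165)*100 = 26.7 %
Therefore the conveyance loss percentage = 26.7 %.


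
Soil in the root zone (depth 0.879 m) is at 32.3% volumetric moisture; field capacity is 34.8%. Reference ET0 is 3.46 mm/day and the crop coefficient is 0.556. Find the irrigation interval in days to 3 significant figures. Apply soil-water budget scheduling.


Approach: apply soil-water budget scheduling, SMD = (FC-theta)/100*depth*1000; ETc = ET0*Kc; interval = SMD/ETc.
Step 1 — soil moisture deficit:
  SMD = (34.8 - 32.3)/100 * 0.879 * 1000 = 21.975 mm
Step 2 — daily crop ET (ETc = ET0*Kc):
  ETc = 3.46 * 0.556 = 1.9238 mm/day
Step 3 — irrigation interval (SMD/ETc):
  interval = 21.975 / 1.9238 = 11.4 days
Therefore the irrigation interval = 11.4 days.


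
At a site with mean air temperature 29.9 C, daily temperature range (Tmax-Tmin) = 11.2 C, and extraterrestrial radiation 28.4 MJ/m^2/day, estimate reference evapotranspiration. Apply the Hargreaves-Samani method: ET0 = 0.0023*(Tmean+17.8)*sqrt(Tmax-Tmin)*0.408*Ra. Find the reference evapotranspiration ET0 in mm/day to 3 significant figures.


ET0 = 0.0023*(29.9+17.8)*sqrt(11.2)*0.408*28.4 = 4.25 mm/day
Therefore the reference evapotranspiration ET0 = 4.25 mm/day.


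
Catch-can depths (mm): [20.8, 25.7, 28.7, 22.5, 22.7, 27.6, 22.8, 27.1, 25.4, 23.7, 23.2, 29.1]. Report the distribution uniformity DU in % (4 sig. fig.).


Approach: apply the low-quarter distribution uniformity, DU = (mean of lowest quarter of readings / overall mean)*100.
sorted lowest 3 of 12: [20.8, 22.5, 22.7] -> mean = 22.0000 mm
overall mean = 24.9417 mm
DU = (22.0000/24.9417)*100 = 88.21 %
Therefore the distribution uniformity DU = 88.21 %.


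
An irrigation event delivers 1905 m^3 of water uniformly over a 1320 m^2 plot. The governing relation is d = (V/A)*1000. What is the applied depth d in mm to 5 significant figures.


d = (1905 / 1320) * 1000 = 1443.2 mm
Therefore the applied depth d = 1443.2 mm.


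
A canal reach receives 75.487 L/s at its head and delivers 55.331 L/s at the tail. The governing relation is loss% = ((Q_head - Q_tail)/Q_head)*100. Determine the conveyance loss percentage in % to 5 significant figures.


loss = ((75.487 - 55.331)/75.487)*100 = 26.701 %
Therefore the conveyance loss percentage = 26.701 %.


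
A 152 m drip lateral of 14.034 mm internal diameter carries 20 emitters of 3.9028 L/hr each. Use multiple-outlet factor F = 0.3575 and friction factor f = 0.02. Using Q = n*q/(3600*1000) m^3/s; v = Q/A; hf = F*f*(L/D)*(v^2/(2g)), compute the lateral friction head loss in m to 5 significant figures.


Q = 20*3.9028/(3600*1000) = 2.168222e-05 m^3/s
A = pi*(14.034e-3/2)^2 = 1.546866e-04 m^2, so v = Q/A = 0.1401687 m/s
hf = 0.3575*0.02*(152/0.014034)*(0.1401687^2/(2*9.81)) = 0.077548 m
Therefore the lateral friction head loss = 0.077548 m.


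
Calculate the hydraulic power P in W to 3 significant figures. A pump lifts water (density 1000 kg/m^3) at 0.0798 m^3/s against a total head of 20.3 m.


Approach: apply the hydraulic power relation, P = rho*g*Q*H.
P = 1000 * 9.81 * 0.0798 * 20.3 = 15900 W
Therefore the hydraulic power P = 15900 W.


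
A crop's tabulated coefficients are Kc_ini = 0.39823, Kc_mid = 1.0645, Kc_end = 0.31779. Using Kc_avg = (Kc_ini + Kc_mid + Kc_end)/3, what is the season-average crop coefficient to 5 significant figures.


Kc_avg = (0.39823 + 1.0645 + 0.31779)/3 = 0.59351
Therefore the season-average crop coefficient = 0.59351.


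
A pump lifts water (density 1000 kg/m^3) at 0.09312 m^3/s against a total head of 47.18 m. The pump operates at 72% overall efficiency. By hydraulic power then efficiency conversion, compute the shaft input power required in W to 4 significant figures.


Approach: apply hydraulic power then efficiency conversion, P = rho*g*Q*H; P_in = P/eta.
Step 1 — hydraulic power (P = rho*g*Q*H):
  P = 1000 * 9.81 * 0.09312 * 47.18 = 43099.3 W
Step 2 — input power: P_in = P/eta = 43099.3 / 0.72 = 59860 W
Therefore the shaft input power required = 59860 W.


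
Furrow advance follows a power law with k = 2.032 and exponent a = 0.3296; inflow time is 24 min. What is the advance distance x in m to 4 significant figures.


Approach: apply the power-law advance function, x = k*t^a.
x = 2.032 * 24^0.3296 = 5.792 m
Therefore the advance distance x = 5.792 m.


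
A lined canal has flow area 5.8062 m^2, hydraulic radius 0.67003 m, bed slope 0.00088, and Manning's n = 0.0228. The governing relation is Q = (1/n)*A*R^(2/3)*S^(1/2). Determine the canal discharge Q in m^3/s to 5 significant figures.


Q = (1/0.0228) * 5.8062 * 0.67003^(2/3) * 0.00088^(1/2) = 5.7844 m^3/s
Therefore the canal discharge Q = 5.7844 m^3/s.


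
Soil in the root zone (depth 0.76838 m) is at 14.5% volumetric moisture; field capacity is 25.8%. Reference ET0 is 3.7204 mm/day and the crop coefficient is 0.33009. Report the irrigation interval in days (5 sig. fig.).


Approach: apply soil-water budget scheduling, SMD = (FC-theta)/100*depth*1000; ETc = ET0*Kc; interval = SMD/ETc.
Step 1 — soil moisture deficit:
  SMD = (25.8 - 14.5)/100 * 0.76838 * 1000 = 86.82694 mm
Step 2 — daily crop ET (ETc = ET0*Kc):
  ETc = 3.7204 * 0.33009 = 1.228067 mm/day
Step 3 — irrigation interval (SMD/ETc):
  interval = 86.82694 / 1.228067 = 70.702 days
Therefore the irrigation interval = 70.702 days.


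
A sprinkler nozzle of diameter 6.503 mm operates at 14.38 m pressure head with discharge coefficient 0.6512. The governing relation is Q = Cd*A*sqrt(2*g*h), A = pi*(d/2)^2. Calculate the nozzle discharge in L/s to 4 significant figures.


A = pi*(6.503e-3/2)^2 = 3.32137e-05 m^2
Q = 0.6512 * 3.32137e-05 * sqrt(2*9.81*14.38) * 1000 = 0.3633 L/s
Therefore the nozzle discharge = 0.3633 L/s.


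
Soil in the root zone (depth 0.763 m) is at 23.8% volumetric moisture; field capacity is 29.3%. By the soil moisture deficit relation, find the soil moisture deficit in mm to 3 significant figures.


Approach: apply the soil moisture deficit relation, SMD = (FC - theta)/100 * depth * 1000.
SMD = (29.3 - 23.8)/100 * 0.763 * 1000 = 42.0 mm
Therefore the soil moisture deficit = 42.0 mm.


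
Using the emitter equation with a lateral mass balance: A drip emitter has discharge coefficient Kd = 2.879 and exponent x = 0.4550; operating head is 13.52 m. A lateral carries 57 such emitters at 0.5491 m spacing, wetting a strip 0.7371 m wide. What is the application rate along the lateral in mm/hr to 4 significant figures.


Approach: apply the emitter equation with a lateral mass balance, q = Kd*h^x; Q = n*q; rate = Q/(n*spacing*width).
Step 1 — single emitter flow (q = Kd*h^x):
  q = 2.879 * 13.52^0.4550 = 9.41534 L/hr
Step 2 — total lateral flow: Q = 57 * 9.41534 = 536.674 L/hr
Step 3 — wetted area: A = 57 * 0.5491 * 0.7371 = 23.0703 m^2
Step 4 — application rate: Q/A = 536.674/23.0703 = 23.26 mm/hr
Therefore the application rate along the lateral = 23.26 mm/hr.


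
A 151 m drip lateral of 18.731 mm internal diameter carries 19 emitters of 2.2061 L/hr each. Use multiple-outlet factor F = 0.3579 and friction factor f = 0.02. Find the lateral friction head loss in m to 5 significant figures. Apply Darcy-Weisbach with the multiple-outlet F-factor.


Approach: apply Darcy-Weisbach with the multiple-outlet F-factor, Q = n*q/(3600*1000) m^3/s; v = Q/A; hf = F*f*(L/D)*(v^2/(2g)).
Q = 19*2.2061/(3600*1000) = 1.164331e-05 m^3/s
A = pi*(18.731e-3/2)^2 = 2.755572e-04 m^2, so v = Q/A = 0.04225367 m/s
hf = 0.3579*0.02*(151/0.018731)*(0.04225367^2/(2*9.81)) = 0.0052509 m
Therefore the lateral friction head loss = 0.0052509 m.


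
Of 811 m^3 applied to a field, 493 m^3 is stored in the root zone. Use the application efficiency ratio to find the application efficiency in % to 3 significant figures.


Approach: apply the application efficiency ratio, Ea = (stored/applied)*100.
Ea = (493/811)*100 = 60.8 %
Therefore the application efficiency = 60.8 %.


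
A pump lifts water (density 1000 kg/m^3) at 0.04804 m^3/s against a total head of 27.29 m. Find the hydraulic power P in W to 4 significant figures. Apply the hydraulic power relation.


Approach: apply the hydraulic power relation, P = rho*g*Q*H.
P = 1000 * 9.81 * 0.04804 * 27.29 = 12860 W
Therefore the hydraulic power P = 12860 W.


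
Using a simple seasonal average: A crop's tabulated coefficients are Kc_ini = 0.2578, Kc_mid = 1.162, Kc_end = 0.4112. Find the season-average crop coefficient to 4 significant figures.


Approach: apply a simple seasonal average, Kc_avg = (Kc_ini + Kc_mid + Kc_end)/3.
Kc_avg = (0.2578 + 1.162 + 0.4112)/3 = 0.6103
Therefore the season-average crop coefficient = 0.6103.


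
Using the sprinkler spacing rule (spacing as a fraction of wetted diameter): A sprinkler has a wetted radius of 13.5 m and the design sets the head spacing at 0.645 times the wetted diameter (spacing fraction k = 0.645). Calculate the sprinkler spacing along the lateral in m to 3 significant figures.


Approach: apply the sprinkler spacing rule (spacing as a fraction of wetted diameter), S = k*(2*R).
S = 0.645 * (2 * 13.5) = 17.4 m
Therefore the sprinkler spacing along the lateral = 17.4 m.


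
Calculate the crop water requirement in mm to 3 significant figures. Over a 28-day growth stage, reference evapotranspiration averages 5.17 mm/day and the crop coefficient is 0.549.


Approach: apply the crop water requirement relation, CWR = ET0 * Kc * days.
CWR = 5.17 * 0.549 * 28 = 79.5 mm
Therefore the crop water requirement = 79.5 mm.


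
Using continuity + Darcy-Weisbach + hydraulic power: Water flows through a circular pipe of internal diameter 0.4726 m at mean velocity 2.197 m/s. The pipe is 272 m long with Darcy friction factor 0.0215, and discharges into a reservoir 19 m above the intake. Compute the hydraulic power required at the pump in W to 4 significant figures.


Approach: apply continuity + Darcy-Weisbach + hydraulic power, Q = A*v; hf = f*(L/D)*(v^2/(2g)); H = static + hf; P = rho*g*Q*H.
Step 1 — flow rate (continuity, Q = A*v):
  A = pi*(0.4726/2)^2 = 0.175419 m^2
  Q = 0.175419 * 2.197 = 0.385396 m^3/s
Step 2 — friction head loss (Darcy-Weisbach):
  hf = 0.0215 * (272/0.4726) * (2.197^2 / (2*9.81))
  hf = 3.04421 m
Step 3 — total head: H = 19 + 3.04421 = 22.0442 m
Step 4 — hydraulic power (P = rho*g*Q*H):
  P = 1000 * 9.81 * 0.385396 * 22.0442 = 83340 W
Therefore the hydraulic power required at the pump = 83340 W.


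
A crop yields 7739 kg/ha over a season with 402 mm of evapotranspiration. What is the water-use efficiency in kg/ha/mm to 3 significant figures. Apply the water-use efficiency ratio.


Approach: apply the water-use efficiency ratio, WUE = yield/ET.
WUE = 7739 / 402 = 19.3 kg/ha/mm
Therefore the water-use efficiency = 19.3 kg/ha/mm.


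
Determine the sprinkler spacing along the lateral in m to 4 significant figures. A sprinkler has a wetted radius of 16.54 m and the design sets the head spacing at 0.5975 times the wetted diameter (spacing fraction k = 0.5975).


Approach: apply the sprinkler spacing rule (spacing as a fraction of wetted diameter), S = k*(2*R).
S = 0.5975 * (2 * 16.54) = 19.77 m
Therefore the sprinkler spacing along the lateral = 19.77 m.


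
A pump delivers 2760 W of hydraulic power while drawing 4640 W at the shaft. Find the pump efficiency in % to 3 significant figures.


Approach: apply the efficiency ratio, eta = (P_out/P_in)*100.
eta = (2760 / 4640) * 100 = 59.5 %
Therefore the pump efficiency = 59.5 %.


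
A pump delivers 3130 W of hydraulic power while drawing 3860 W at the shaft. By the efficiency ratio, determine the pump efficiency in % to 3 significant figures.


Approach: apply the efficiency ratio, eta = (P_out/P_in)*100.
eta = (3130 / 3860) * 100 = 81.1 %
Therefore the pump efficiency = 81.1 %.


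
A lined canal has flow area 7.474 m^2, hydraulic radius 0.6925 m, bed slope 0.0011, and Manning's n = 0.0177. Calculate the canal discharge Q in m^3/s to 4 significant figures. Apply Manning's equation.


Approach: apply Manning's equation, Q = (1/n)*A*R^(2/3)*S^(1/2).
Q = (1/0.0177) * 7.474 * 0.6925^(2/3) * 0.0011^(1/2) = 10.96 m^3/s
Therefore the canal discharge Q = 10.96 m^3/s.


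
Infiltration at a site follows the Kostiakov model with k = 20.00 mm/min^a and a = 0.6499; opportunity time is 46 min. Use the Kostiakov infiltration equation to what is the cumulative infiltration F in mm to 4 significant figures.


Approach: apply the Kostiakov infiltration equation, F = k*t^a.
F = 20.00 * 46^0.6499 = 240.8 mm
Therefore the cumulative infiltration F = 240.8 mm.


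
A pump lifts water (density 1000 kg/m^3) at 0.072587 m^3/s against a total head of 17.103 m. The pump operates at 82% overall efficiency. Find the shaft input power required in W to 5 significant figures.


Approach: apply hydraulic power then efficiency conversion, P = rho*g*Q*H; P_in = P/eta.
Step 1 — hydraulic power (P = rho*g*Q*H):
  P = 1000 * 9.81 * 0.072587 * 17.103 = 12178.68 W
Step 2 — input power: P_in = P/eta = 12178.68 / 0.82 = 14852 W
Therefore the shaft input power required = 14852 W.


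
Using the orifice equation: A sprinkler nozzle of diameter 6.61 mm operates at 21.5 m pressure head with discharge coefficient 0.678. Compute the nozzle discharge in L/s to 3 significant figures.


Approach: apply the orifice equation, Q = Cd*A*sqrt(2*g*h), A = pi*(d/2)^2.
A = pi*(6.61e-3/2)^2 = 3.4316e-05 m^2
Q = 0.678 * 3.4316e-05 * sqrt(2*9.81*21.5) * 1000 = 0.478 L/s
Therefore the nozzle discharge = 0.478 L/s.


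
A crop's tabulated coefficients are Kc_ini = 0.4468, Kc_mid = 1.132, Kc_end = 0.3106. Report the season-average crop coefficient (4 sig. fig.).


Approach: apply a simple seasonal average, Kc_avg = (Kc_ini + Kc_mid + Kc_end)/3.
Kc_avg = (0.4468 + 1.132 + 0.3106)/3 = 0.6298
Therefore the season-average crop coefficient = 0.6298.


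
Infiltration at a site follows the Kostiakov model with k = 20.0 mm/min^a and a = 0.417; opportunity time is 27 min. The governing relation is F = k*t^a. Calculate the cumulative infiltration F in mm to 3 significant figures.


F = 20.0 * 27^0.417 = 79.1 mm
Therefore the cumulative infiltration F = 79.1 mm.


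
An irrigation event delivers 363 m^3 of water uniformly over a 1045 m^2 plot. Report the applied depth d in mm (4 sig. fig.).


Approach: apply depth from volume over area, d = (V/A)*1000.
d = (363 / 1045) * 1000 = 347.4 mm
Therefore the applied depth d = 347.4 mm.


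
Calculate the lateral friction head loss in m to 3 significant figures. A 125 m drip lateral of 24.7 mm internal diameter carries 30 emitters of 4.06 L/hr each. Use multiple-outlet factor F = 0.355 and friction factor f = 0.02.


Approach: apply Darcy-Weisbach with the multiple-outlet F-factor, Q = n*q/(3600*1000) m^3/s; v = Q/A; hf = F*f*(L/D)*(v^2/(2g)).
Q = 30*4.06/(3600*1000) = 3.3833e-05 m^3/s
A = pi*(24.7e-3/2)^2 = 4.7916e-04 m^2, so v = Q/A = 0.070609 m/s
hf = 0.355*0.02*(125/0.0247)*(0.070609^2/(2*9.81)) = 0.00913 m
Therefore the lateral friction head loss = 0.00913 m.


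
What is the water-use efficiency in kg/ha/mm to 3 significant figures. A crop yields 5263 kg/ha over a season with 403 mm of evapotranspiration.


Approach: apply the water-use efficiency ratio, WUE = yield/ET.
WUE = 5263 / 403 = 13.1 kg/ha/mm
Therefore the water-use efficiency = 13.1 kg/ha/mm.


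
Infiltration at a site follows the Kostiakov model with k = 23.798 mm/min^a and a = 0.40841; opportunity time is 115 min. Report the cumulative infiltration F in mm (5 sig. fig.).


Approach: apply the Kostiakov infiltration equation, F = k*t^a.
F = 23.798 * 115^0.40841 = 165.25 mm
Therefore the cumulative infiltration F = 165.25 mm.
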